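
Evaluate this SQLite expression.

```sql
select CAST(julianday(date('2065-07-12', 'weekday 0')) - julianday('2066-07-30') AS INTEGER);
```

-383

`weekday 0` advances to the next Sunday; 2065-07-12 is already a Sunday, so it stays at 2065-07-12.
19 days remain in July 2065 after the 12th (31 − 12).
Full months from August 2065 through June 2066 contribute their day counts.
Then 30 days into July 2066.
Total: 19 + 31 + 30 + 31 + 30 + 31 + 31 + 28 + 31 + 30 + 31 + 30 + 30 = 383.
The subtraction is earlier − later, so the result is −383 → -383.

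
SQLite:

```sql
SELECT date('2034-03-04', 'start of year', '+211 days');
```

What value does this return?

2034-07-31

`start of year` rewinds 2034-03-04 to 2034-01-01.
Applying '+211 days' to 2034-01-01: counting 211 days forward gives 2034-07-31.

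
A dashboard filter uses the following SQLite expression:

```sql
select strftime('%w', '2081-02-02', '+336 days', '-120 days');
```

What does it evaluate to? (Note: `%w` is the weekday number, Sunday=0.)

6

First apply '+336 days', '-120 days': 2081-02-02 → 2081-09-06.
2081-09-06 is a Saturday; with Sunday=0 that is 6.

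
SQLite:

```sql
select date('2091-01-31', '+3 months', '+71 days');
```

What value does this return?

Adding +3 months to 2091-01-31 targets 2091-04-31. April 2091 has only 30 days, so SQLite normalizes the 1-day overflow forward to 2091-05-01.
Applying '+71 days' to 2091-05-01: counting 71 days forward gives 2091-07-11.

2091-07-11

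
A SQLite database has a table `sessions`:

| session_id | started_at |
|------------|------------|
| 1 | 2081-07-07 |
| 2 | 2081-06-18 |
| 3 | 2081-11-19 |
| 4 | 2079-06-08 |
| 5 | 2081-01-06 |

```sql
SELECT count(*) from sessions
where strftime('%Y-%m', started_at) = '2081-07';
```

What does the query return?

1

Rows with year-month 2081-07: 2081-07-07 → 1.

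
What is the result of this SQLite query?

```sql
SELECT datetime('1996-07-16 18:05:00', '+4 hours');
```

+4 hours from 1996-07-16 18:05:00 is 1996-07-16 22:05:00.

1996-07-16 22:05:00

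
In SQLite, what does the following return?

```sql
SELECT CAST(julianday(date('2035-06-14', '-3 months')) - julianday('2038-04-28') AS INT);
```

-1141

Adding -3 months to 2035-06-14 gives 2035-03-14.
17 days remain in March 2035 after the 14th (31 − 14).
Full months from April 2035 through March 2038 contribute their day counts.
Then 28 days into April 2038.
Total: 17 + 30 + 31 + 30 + 31 + 31 + 30 + 31 + 30 + 31 + 31 + 29 + 31 + 30 + 31 + 30 + 31 + 31 + 30 + 31 + 30 + 31 + 31 + 28 + 31 + 30 + 31 + 30 + 31 + 31 + 30 + 31 + 30 + 31 + 31 + 28 + 31 + 28 = 1141.
The subtraction is earlier − later, so the result is −1141 → -1141.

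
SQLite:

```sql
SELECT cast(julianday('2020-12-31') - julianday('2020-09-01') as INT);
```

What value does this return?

29 days remain in September 2020 after the 1st (30 − 1).
October 2020: 31 days.
November 2020: 30 days.
Then 31 days into December 2020.
Total: 29 + 31 + 30 + 31 = 121.

121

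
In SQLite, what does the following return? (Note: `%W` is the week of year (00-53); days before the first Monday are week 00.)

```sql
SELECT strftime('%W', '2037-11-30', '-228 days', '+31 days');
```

First apply '-228 days', '+31 days': 2037-11-30 → 2037-05-17.
2037-05-17 is a Sunday. SQLite's %W counts Mondays since the year started; the result is 19.

19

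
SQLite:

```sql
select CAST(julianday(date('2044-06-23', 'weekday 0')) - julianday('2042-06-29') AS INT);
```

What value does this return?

728

`weekday 0` advances to the next Sunday; 2044-06-23 is a Thursday, so it moves forward to 2044-06-26.
1 day remains in June 2042 after the 29th (30 − 29).
Full months from July 2042 through May 2044 contribute their day counts.
Then 26 days into June 2044.
Total: 1 + 31 + 31 + 30 + 31 + 30 + 31 + 31 + 28 + 31 + 30 + 31 + 30 + 31 + 31 + 30 + 31 + 30 + 31 + 31 + 29 + 31 + 30 + 31 + 26 = 728.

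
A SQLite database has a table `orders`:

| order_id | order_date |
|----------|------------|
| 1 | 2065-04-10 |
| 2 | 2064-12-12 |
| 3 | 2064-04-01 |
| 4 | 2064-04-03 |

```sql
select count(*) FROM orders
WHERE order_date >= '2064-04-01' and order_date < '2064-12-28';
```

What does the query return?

Rows in [2064-04-01, 2064-12-28): 2064-12-12, 2064-04-01, 2064-04-03 → 3 rows.

3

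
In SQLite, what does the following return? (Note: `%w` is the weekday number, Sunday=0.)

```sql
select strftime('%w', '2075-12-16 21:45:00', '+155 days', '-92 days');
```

First apply '+155 days', '-92 days': 2075-12-16 21:45:00 → 2076-02-17 21:45:00.
2076-02-17 is a Monday; with Sunday=0 that is 1.

1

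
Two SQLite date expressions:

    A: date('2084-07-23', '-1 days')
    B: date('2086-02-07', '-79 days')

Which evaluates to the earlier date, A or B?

A

A = 2084-07-22.
B = 2085-11-20.
A is earlier.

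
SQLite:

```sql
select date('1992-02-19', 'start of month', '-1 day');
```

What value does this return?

`start of month` rewinds 1992-02-19 to 1992-02-01.
Going back 1 day from 1992-02-01 reaches 1992-01-31 (last day of January, 31 days).

1992-01-31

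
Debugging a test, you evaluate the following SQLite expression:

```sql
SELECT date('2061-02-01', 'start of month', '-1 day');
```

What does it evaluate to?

2061-01-31

`start of month` rewinds 2061-02-01 to 2061-02-01.
Going back 1 day from 2061-02-01 reaches 2061-01-31 (last day of January, 31 days).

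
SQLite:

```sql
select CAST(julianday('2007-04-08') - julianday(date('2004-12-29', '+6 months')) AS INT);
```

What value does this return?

Adding +6 months to 2004-12-29 gives 2005-06-29.
1 day remains in June 2005 after the 29th (30 − 29).
Full months from July 2005 through March 2007 contribute their day counts.
Then 8 days into April 2007.
Total: 1 + 31 + 31 + 30 + 31 + 30 + 31 + 31 + 28 + 31 + 30 + 31 + 30 + 31 + 31 + 30 + 31 + 30 + 31 + 31 + 28 + 31 + 8 = 648.

648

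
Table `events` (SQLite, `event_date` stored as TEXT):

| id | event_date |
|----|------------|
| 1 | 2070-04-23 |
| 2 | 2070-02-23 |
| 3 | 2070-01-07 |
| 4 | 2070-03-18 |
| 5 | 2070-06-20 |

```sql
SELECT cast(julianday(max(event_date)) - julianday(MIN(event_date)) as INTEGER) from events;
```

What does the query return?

MIN = 2070-01-07, MAX = 2070-06-20.
24 days remain in January 2070 after the 7th (31 − 7).
February 2070: 28 days.
March 2070: 31 days.
April 2070: 30 days.
May 2070: 31 days.
Then 20 days into June 2070.
Total: 24 + 28 + 31 + 30 + 31 + 20 = 164.

164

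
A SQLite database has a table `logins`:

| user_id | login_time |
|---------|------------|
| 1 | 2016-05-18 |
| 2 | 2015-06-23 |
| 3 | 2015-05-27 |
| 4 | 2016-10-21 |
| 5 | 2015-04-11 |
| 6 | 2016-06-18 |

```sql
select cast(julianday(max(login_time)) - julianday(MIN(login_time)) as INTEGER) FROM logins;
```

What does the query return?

MIN = 2015-04-11, MAX = 2016-10-21.
19 days remain in April 2015 after the 11th (30 − 11).
Full months from May 2015 through September 2016 contribute their day counts.
Then 21 days into October 2016.
Total: 19 + 31 + 30 + 31 + 31 + 30 + 31 + 30 + 31 + 31 + 29 + 31 + 30 + 31 + 30 + 31 + 31 + 30 + 21 = 559.

559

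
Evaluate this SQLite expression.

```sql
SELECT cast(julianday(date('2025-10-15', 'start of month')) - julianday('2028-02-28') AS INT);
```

-880

`start of month` rewinds 2025-10-15 to 2025-10-01.
30 days remain in October 2025 after the 1st (31 − 1).
Full months from November 2025 through January 2028 contribute their day counts.
Then 28 days into February 2028.
Total: 30 + 30 + 31 + 31 + 28 + 31 + 30 + 31 + 30 + 31 + 31 + 30 + 31 + 30 + 31 + 31 + 28 + 31 + 30 + 31 + 30 + 31 + 31 + 30 + 31 + 30 + 31 + 31 + 28 = 880.
The subtraction is earlier − later, so the result is −880 → -880.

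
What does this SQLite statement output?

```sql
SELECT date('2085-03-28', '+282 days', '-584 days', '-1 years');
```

2083-05-30

Applying '+282 days' to 2085-03-28: counting 282 days forward gives 2086-01-04.
Applying '-584 days' to 2086-01-04: counting 584 days back gives 2084-05-30.
Adding -1 year to 2084-05-30 gives 2083-05-30.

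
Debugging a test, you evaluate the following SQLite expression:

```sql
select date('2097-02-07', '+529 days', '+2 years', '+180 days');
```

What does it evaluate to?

2101-01-17

Applying '+529 days' to 2097-02-07: counting 529 days forward gives 2098-07-21.
Adding +2 years to 2098-07-21 gives 2100-07-21.
Applying '+180 days' to 2100-07-21: counting 180 days forward gives 2101-01-17.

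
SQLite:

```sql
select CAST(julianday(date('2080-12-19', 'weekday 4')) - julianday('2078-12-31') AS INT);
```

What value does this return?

719

`weekday 4` advances to the next Thursday; 2080-12-19 is already a Thursday, so it stays at 2080-12-19.
0 days remain in December 2078 after the 31st (31 − 31).
Full months from January 2079 through November 2080 contribute their day counts.
Then 19 days into December 2080.
Total: 0 + 31 + 28 + 31 + 30 + 31 + 30 + 31 + 31 + 30 + 31 + 30 + 31 + 31 + 29 + 31 + 30 + 31 + 30 + 31 + 31 + 30 + 31 + 30 + 19 = 719.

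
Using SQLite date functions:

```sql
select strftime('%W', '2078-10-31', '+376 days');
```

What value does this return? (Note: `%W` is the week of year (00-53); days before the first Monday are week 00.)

45

First apply '+376 days': 2078-10-31 → 2079-11-11.
2079-11-11 is a Saturday. SQLite's %W counts Mondays since the year started; the result is 45.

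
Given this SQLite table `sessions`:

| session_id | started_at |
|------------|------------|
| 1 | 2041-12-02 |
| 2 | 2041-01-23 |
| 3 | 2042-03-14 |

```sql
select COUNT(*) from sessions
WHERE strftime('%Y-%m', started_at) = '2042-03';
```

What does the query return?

1

Rows with year-month 2042-03: 2042-03-14 → 1.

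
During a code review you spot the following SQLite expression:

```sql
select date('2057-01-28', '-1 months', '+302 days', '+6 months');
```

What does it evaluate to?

2058-04-26

Adding -1 month to 2057-01-28 gives 2056-12-28.
Applying '+302 days' to 2056-12-28: counting 302 days forward gives 2057-10-26.
Adding +6 months to 2057-10-26 gives 2058-04-26.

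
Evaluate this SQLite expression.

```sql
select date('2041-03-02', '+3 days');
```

2041-03-05

Advancing 3 more days within March lands on 2041-03-05.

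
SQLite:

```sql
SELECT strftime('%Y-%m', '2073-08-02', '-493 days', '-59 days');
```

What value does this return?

First apply '-493 days', '-59 days': 2073-08-02 → 2072-01-28.
`%Y-%m` extracts the year-month: 2072-01.

2072-01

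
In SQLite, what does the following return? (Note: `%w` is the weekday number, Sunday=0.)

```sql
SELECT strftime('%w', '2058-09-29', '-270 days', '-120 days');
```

First apply '-270 days', '-120 days': 2058-09-29 → 2057-09-04.
2057-09-04 is a Tuesday; with Sunday=0 that is 2.

2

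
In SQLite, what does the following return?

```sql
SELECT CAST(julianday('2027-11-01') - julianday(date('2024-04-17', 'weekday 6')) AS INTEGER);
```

`weekday 6` advances to the next Saturday; 2024-04-17 is a Wednesday, so it moves forward to 2024-04-20.
10 days remain in April 2024 after the 20th (30 − 20).
Full months from May 2024 through October 2027 contribute their day counts.
Then 1 day into November 2027.
Total: 10 + 31 + 30 + 31 + 31 + 30 + 31 + 30 + 31 + 31 + 28 + 31 + 30 + 31 + 30 + 31 + 31 + 30 + 31 + 30 + 31 + 31 + 28 + 31 + 30 + 31 + 30 + 31 + 31 + 30 + 31 + 30 + 31 + 31 + 28 + 31 + 30 + 31 + 30 + 31 + 31 + 30 + 31 + 1 = 1290.

1290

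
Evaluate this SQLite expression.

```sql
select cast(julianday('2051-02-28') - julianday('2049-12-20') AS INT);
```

11 days remain in December 2049 after the 20th (31 − 20).
Full months from January 2050 through January 2051 contribute their day counts.
Then 28 days into February 2051.
Total: 11 + 31 + 28 + 31 + 30 + 31 + 30 + 31 + 31 + 30 + 31 + 30 + 31 + 31 + 28 = 435.

435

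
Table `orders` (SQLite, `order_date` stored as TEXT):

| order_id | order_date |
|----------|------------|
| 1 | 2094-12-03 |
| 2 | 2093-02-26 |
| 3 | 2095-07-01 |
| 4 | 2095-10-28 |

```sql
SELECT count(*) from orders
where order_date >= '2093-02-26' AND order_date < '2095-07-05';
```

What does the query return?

Rows in [2093-02-26, 2095-07-05): 2094-12-03, 2093-02-26, 2095-07-01 → 3 rows.

3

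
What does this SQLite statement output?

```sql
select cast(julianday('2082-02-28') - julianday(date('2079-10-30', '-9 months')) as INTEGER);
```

1125

Adding -9 months to 2079-10-30 gives 2079-01-30.
1 day remains in January 2079 after the 30th (31 − 30).
Full months from February 2079 through January 2082 contribute their day counts.
Then 28 days into February 2082.
Total: 1 + 28 + 31 + 30 + 31 + 30 + 31 + 31 + 30 + 31 + 30 + 31 + 31 + 29 + 31 + 30 + 31 + 30 + 31 + 31 + 30 + 31 + 30 + 31 + 31 + 28 + 31 + 30 + 31 + 30 + 31 + 31 + 30 + 31 + 30 + 31 + 31 + 28 = 1125.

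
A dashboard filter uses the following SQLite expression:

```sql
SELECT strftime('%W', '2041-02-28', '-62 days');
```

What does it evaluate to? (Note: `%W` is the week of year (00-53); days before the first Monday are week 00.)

First apply '-62 days': 2041-02-28 → 2040-12-28.
2040-12-28 is a Friday. SQLite's %W counts Mondays since the year started; the result is 52.

52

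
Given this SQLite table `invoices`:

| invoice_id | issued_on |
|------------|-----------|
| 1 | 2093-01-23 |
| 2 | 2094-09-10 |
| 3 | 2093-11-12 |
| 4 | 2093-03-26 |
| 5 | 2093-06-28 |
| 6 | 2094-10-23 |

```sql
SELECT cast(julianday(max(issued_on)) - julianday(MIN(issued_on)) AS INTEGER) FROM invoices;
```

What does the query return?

638

MIN = 2093-01-23, MAX = 2094-10-23.
8 days remain in January 2093 after the 23rd (31 − 23).
Full months from February 2093 through September 2094 contribute their day counts.
Then 23 days into October 2094.
Total: 8 + 28 + 31 + 30 + 31 + 30 + 31 + 31 + 30 + 31 + 30 + 31 + 31 + 28 + 31 + 30 + 31 + 30 + 31 + 31 + 30 + 23 = 638.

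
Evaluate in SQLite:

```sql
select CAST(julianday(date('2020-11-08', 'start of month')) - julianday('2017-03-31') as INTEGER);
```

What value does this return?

`start of month` rewinds 2020-11-08 to 2020-11-01.
0 days remain in March 2017 after the 31st (31 − 31).
Full months from April 2017 through October 2020 contribute their day counts.
Then 1 day into November 2020.
Total: 0 + 30 + 31 + 30 + 31 + 31 + 30 + 31 + 30 + 31 + 31 + 28 + 31 + 30 + 31 + 30 + 31 + 31 + 30 + 31 + 30 + 31 + 31 + 28 + 31 + 30 + 31 + 30 + 31 + 31 + 30 + 31 + 30 + 31 + 31 + 29 + 31 + 30 + 31 + 30 + 31 + 31 + 30 + 31 + 1 = 1311.

1311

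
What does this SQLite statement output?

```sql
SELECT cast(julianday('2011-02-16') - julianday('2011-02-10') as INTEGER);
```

Both dates are in February 2011: 16 − 10 = 6.

6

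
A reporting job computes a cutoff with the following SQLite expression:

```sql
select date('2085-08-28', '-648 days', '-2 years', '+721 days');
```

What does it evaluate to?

2083-11-10

Applying '-648 days' to 2085-08-28: counting 648 days back gives 2083-11-19.
Adding -2 years to 2083-11-19 gives 2081-11-19.
Applying '+721 days' to 2081-11-19: counting 721 days forward gives 2083-11-10.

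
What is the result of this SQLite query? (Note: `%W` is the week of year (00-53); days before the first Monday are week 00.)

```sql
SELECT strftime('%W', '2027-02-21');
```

07

2027-02-21 is a Sunday. SQLite's %W counts Mondays since the year started; the result is 07.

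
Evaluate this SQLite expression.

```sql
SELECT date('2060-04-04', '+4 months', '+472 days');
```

Adding +4 months to 2060-04-04 gives 2060-08-04.
Applying '+472 days' to 2060-08-04: counting 472 days forward gives 2061-11-19.

2061-11-19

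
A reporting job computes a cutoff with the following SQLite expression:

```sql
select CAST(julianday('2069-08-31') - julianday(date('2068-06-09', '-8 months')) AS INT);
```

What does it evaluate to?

Adding -8 months to 2068-06-09 gives 2067-10-09.
22 days remain in October 2067 after the 9th (31 − 9).
Full months from November 2067 through July 2069 contribute their day counts.
Then 31 days into August 2069.
Total: 22 + 30 + 31 + 31 + 29 + 31 + 30 + 31 + 30 + 31 + 31 + 30 + 31 + 30 + 31 + 31 + 28 + 31 + 30 + 31 + 30 + 31 + 31 = 692.

692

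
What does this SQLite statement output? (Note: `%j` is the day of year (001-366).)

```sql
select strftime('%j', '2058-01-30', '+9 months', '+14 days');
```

317

First apply '+9 months', '+14 days': 2058-01-30 → 2058-11-13.
Day-of-year for 2058-11-13: days since 2058-01-01 inclusive = 317, zero-padded to 317.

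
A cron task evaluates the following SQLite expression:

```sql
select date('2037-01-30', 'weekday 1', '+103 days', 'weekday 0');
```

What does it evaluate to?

2037-05-17

`weekday 1` advances to the next Monday; 2037-01-30 is a Friday, so it moves forward to 2037-02-02.
Applying '+103 days' to 2037-02-02: counting 103 days forward gives 2037-05-16.
`weekday 0` advances to the next Sunday; 2037-05-16 is a Saturday, so it moves forward to 2037-05-17.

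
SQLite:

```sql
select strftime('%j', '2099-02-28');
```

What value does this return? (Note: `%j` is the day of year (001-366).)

Day-of-year for 2099-02-28: days since 2099-01-01 inclusive = 59, zero-padded to 059.

059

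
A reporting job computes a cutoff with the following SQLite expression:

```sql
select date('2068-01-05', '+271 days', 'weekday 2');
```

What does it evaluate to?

2068-10-02

Applying '+271 days' to 2068-01-05: counting 271 days forward gives 2068-10-02.
`weekday 2` advances to the next Tuesday; 2068-10-02 is already a Tuesday, so it stays at 2068-10-02.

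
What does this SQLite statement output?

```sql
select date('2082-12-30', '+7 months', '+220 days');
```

Adding +7 months to 2082-12-30 gives 2083-07-30.
Applying '+220 days' to 2083-07-30: counting 220 days forward gives 2084-03-06.

2084-03-06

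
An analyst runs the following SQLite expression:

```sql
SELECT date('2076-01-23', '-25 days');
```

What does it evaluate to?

Going back 23 days from 2076-01-23 reaches 2075-12-31 (last day of December, 31 days).
Going back 2 days within December lands on 2075-12-29.

2075-12-29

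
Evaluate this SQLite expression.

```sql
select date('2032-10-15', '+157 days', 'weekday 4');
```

2033-03-24

Applying '+157 days' to 2032-10-15: counting 157 days forward gives 2033-03-21.
`weekday 4` advances to the next Thursday; 2033-03-21 is a Monday, so it moves forward to 2033-03-24.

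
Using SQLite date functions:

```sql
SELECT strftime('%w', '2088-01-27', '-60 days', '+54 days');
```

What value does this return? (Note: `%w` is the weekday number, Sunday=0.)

First apply '-60 days', '+54 days': 2088-01-27 → 2088-01-21.
2088-01-21 is a Wednesday; with Sunday=0 that is 3.

3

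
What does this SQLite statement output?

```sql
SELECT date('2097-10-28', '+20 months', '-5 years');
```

Adding +20 months to 2097-10-28 gives 2099-06-28.
Adding -5 years to 2099-06-28 gives 2094-06-28.

2094-06-28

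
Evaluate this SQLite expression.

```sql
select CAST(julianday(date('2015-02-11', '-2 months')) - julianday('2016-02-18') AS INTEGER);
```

Adding -2 months to 2015-02-11 gives 2014-12-11.
20 days remain in December 2014 after the 11th (31 − 11).
Full months from January 2015 through January 2016 contribute their day counts.
Then 18 days into February 2016.
Total: 20 + 31 + 28 + 31 + 30 + 31 + 30 + 31 + 31 + 30 + 31 + 30 + 31 + 31 + 18 = 434.
The subtraction is earlier − later, so the result is −434 → -434.

-434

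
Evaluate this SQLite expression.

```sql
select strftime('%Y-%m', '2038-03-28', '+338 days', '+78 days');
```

2039-05

First apply '+338 days', '+78 days': 2038-03-28 → 2039-05-18.
`%Y-%m` extracts the year-month: 2039-05.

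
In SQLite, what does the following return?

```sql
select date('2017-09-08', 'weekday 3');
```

2017-09-13

`weekday 3` advances to the next Wednesday; 2017-09-08 is a Friday, so it moves forward to 2017-09-13.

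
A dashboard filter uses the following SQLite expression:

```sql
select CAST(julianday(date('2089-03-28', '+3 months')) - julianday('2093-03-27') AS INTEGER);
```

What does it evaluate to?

-1368

Adding +3 months to 2089-03-28 gives 2089-06-28.
2 days remain in June 2089 after the 28th (30 − 28).
Full months from July 2089 through February 2093 contribute their day counts.
Then 27 days into March 2093.
Total: 2 + 31 + 31 + 30 + 31 + 30 + 31 + 31 + 28 + 31 + 30 + 31 + 30 + 31 + 31 + 30 + 31 + 30 + 31 + 31 + 28 + 31 + 30 + 31 + 30 + 31 + 31 + 30 + 31 + 30 + 31 + 31 + 29 + 31 + 30 + 31 + 30 + 31 + 31 + 30 + 31 + 30 + 31 + 31 + 28 + 27 = 1368.
The subtraction is earlier − later, so the result is −1368 → -1368.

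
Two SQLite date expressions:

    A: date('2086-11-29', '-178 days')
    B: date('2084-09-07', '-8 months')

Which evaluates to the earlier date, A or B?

B

A = 2086-06-04.
B = 2084-01-07.
B is earlier.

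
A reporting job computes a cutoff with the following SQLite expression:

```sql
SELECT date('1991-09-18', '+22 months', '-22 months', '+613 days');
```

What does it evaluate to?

Adding +22 months to 1991-09-18 gives 1993-07-18.
Adding -22 months to 1993-07-18 gives 1991-09-18.
Applying '+613 days' to 1991-09-18: counting 613 days forward gives 1993-05-23.

1993-05-23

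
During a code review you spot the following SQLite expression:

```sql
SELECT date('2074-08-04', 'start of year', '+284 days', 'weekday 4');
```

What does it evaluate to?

`start of year` rewinds 2074-08-04 to 2074-01-01.
Applying '+284 days' to 2074-01-01: counting 284 days forward gives 2074-10-12.
`weekday 4` advances to the next Thursday; 2074-10-12 is a Friday, so it moves forward to 2074-10-18.

2074-10-18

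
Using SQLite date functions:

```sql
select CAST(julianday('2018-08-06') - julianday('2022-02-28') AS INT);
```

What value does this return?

-1302

25 days remain in August 2018 after the 6th (31 − 6).
Full months from September 2018 through January 2022 contribute their day counts.
Then 28 days into February 2022.
Total: 25 + 30 + 31 + 30 + 31 + 31 + 28 + 31 + 30 + 31 + 30 + 31 + 31 + 30 + 31 + 30 + 31 + 31 + 29 + 31 + 30 + 31 + 30 + 31 + 31 + 30 + 31 + 30 + 31 + 31 + 28 + 31 + 30 + 31 + 30 + 31 + 31 + 30 + 31 + 30 + 31 + 31 + 28 = 1302.
The subtraction is earlier − later, so the result is −1302 → -1302.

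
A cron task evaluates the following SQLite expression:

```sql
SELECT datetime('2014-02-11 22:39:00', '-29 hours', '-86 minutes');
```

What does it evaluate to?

2014-02-10 16:13:00

-29 hours from 2014-02-11 22:39:00 is 2014-02-10 17:39:00 (crosses midnight).
86 minutes = 1h 26m; -86 minutes from 2014-02-10 17:39:00 is 2014-02-10 16:13:00.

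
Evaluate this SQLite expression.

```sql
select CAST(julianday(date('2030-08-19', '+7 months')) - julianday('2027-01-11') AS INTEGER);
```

Adding +7 months to 2030-08-19 gives 2031-03-19.
20 days remain in January 2027 after the 11th (31 − 11).
Full months from February 2027 through February 2031 contribute their day counts.
Then 19 days into March 2031.
Total: 20 + 28 + 31 + 30 + 31 + 30 + 31 + 31 + 30 + 31 + 30 + 31 + 31 + 29 + 31 + 30 + 31 + 30 + 31 + 31 + 30 + 31 + 30 + 31 + 31 + 28 + 31 + 30 + 31 + 30 + 31 + 31 + 30 + 31 + 30 + 31 + 31 + 28 + 31 + 30 + 31 + 30 + 31 + 31 + 30 + 31 + 30 + 31 + 31 + 28 + 19 = 1528.

1528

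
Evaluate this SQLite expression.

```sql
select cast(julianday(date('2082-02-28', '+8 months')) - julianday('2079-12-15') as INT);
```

1048

Adding +8 months to 2082-02-28 gives 2082-10-28.
16 days remain in December 2079 after the 15th (31 − 15).
Full months from January 2080 through September 2082 contribute their day counts.
Then 28 days into October 2082.
Total: 16 + 31 + 29 + 31 + 30 + 31 + 30 + 31 + 31 + 30 + 31 + 30 + 31 + 31 + 28 + 31 + 30 + 31 + 30 + 31 + 31 + 30 + 31 + 30 + 31 + 31 + 28 + 31 + 30 + 31 + 30 + 31 + 31 + 30 + 28 = 1048.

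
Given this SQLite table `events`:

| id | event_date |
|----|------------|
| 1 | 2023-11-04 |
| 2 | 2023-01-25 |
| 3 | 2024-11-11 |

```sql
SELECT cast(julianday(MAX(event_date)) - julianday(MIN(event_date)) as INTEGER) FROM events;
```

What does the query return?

656

MIN = 2023-01-25, MAX = 2024-11-11.
6 days remain in January 2023 after the 25th (31 − 25).
Full months from February 2023 through October 2024 contribute their day counts.
Then 11 days into November 2024.
Total: 6 + 28 + 31 + 30 + 31 + 30 + 31 + 31 + 30 + 31 + 30 + 31 + 31 + 29 + 31 + 30 + 31 + 30 + 31 + 31 + 30 + 31 + 11 = 656.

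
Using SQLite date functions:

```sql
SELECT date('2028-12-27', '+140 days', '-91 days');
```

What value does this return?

2029-02-14

Applying '+140 days' to 2028-12-27: counting 140 days forward gives 2029-05-16.
Applying '-91 days' to 2029-05-16: counting 91 days back gives 2029-02-14.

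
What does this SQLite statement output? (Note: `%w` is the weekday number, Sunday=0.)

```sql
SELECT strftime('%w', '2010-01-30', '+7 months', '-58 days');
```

6

First apply '+7 months', '-58 days': 2010-01-30 → 2010-07-03.
2010-07-03 is a Saturday; with Sunday=0 that is 6.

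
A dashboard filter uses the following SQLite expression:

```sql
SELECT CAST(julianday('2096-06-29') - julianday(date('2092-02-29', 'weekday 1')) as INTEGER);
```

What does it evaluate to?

1579

`weekday 1` advances to the next Monday; 2092-02-29 is a Friday, so it moves forward to 2092-03-03.
28 days remain in March 2092 after the 3rd (31 − 3).
Full months from April 2092 through May 2096 contribute their day counts.
Then 29 days into June 2096.
Total: 28 + 30 + 31 + 30 + 31 + 31 + 30 + 31 + 30 + 31 + 31 + 28 + 31 + 30 + 31 + 30 + 31 + 31 + 30 + 31 + 30 + 31 + 31 + 28 + 31 + 30 + 31 + 30 + 31 + 31 + 30 + 31 + 30 + 31 + 31 + 28 + 31 + 30 + 31 + 30 + 31 + 31 + 30 + 31 + 30 + 31 + 31 + 29 + 31 + 30 + 31 + 29 = 1579.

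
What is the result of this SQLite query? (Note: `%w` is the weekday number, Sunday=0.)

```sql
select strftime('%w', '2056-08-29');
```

2056-08-29 is a Tuesday; with Sunday=0 that is 2.

2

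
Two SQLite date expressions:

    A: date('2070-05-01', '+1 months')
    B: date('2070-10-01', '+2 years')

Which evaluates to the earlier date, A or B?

A = 2070-06-01.
B = 2072-10-01.
A is earlier.

A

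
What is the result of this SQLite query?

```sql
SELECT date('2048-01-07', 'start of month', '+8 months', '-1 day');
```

2048-08-31

`start of month` rewinds 2048-01-07 to 2048-01-01.
Adding +8 months to 2048-01-01 gives 2048-09-01.
Going back 1 day from 2048-09-01 reaches 2048-08-31 (last day of August, 31 days).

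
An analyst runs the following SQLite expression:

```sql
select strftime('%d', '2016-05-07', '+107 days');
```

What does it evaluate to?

First apply '+107 days': 2016-05-07 → 2016-08-22.
`%d` extracts the 2-digit day of month: 22.

22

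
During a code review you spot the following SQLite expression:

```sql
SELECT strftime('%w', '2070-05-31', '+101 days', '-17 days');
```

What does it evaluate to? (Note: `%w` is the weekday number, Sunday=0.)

6

First apply '+101 days', '-17 days': 2070-05-31 → 2070-08-23.
2070-08-23 is a Saturday; with Sunday=0 that is 6.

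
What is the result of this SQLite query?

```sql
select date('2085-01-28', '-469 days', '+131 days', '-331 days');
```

2083-03-31

Applying '-469 days' to 2085-01-28: counting 469 days back gives 2083-10-17.
Applying '+131 days' to 2083-10-17: counting 131 days forward gives 2084-02-25.
Applying '-331 days' to 2084-02-25: counting 331 days back gives 2083-03-31.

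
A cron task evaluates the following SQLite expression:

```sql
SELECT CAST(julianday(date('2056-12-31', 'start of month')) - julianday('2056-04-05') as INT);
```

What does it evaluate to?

240

`start of month` rewinds 2056-12-31 to 2056-12-01.
25 days remain in April 2056 after the 5th (30 − 5).
Full months from May 2056 through November 2056 contribute their day counts.
Then 1 day into December 2056.
Total: 25 + 31 + 30 + 31 + 31 + 30 + 31 + 30 + 1 = 240.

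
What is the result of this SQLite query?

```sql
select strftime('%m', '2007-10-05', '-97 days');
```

First apply '-97 days': 2007-10-05 → 2007-06-30.
`%m` extracts the 2-digit month (01-12): 06.

06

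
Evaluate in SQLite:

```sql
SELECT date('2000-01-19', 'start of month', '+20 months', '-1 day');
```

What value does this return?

`start of month` rewinds 2000-01-19 to 2000-01-01.
Adding +20 months to 2000-01-01 gives 2001-09-01.
Going back 1 day from 2001-09-01 reaches 2001-08-31 (last day of August, 31 days).

2001-08-31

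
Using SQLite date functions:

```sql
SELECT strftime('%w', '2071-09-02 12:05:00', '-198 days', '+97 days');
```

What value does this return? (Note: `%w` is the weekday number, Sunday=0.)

0

First apply '-198 days', '+97 days': 2071-09-02 12:05:00 → 2071-05-24 12:05:00.
2071-05-24 is a Sunday; with Sunday=0 that is 0.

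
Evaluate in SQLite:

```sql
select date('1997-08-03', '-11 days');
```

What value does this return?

Going back 3 days from 1997-08-03 reaches 1997-07-31 (last day of July, 31 days).
Going back 8 days within July lands on 1997-07-23.

1997-07-23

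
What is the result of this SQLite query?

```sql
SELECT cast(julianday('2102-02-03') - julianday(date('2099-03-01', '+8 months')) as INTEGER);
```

824

Adding +8 months to 2099-03-01 gives 2099-11-01.
29 days remain in November 2099 after the 1st (30 − 1).
Full months from December 2099 through January 2102 contribute their day counts.
Then 3 days into February 2102.
Total: 29 + 31 + 31 + 28 + 31 + 30 + 31 + 30 + 31 + 31 + 30 + 31 + 30 + 31 + 31 + 28 + 31 + 30 + 31 + 30 + 31 + 31 + 30 + 31 + 30 + 31 + 31 + 3 = 824.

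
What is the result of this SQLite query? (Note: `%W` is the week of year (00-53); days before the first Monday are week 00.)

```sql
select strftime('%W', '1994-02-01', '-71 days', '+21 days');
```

50

First apply '-71 days', '+21 days': 1994-02-01 → 1993-12-13.
1993-12-13 is a Monday. SQLite's %W counts Mondays since the year started; the result is 50.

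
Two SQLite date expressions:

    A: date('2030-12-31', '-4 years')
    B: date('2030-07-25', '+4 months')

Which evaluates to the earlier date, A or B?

A

A = 2026-12-31.
B = 2030-11-25.
A is earlier.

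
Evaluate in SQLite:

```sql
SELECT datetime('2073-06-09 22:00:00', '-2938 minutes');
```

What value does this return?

2073-06-07 21:02:00

2938 minutes = 48h 58m; -2938 minutes from 2073-06-09 22:00:00 is 2073-06-07 21:02:00 (crosses midnight).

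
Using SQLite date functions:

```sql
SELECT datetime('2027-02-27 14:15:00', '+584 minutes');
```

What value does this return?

584 minutes = 9h 44m; +584 minutes from 2027-02-27 14:15:00 is 2027-02-27 23:59:00.

2027-02-27 23:59:00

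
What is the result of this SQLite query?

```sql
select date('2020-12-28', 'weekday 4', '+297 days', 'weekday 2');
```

`weekday 4` advances to the next Thursday; 2020-12-28 is a Monday, so it moves forward to 2020-12-31.
Applying '+297 days' to 2020-12-31: counting 297 days forward gives 2021-10-24.
`weekday 2` advances to the next Tuesday; 2021-10-24 is a Sunday, so it moves forward to 2021-10-26.

2021-10-26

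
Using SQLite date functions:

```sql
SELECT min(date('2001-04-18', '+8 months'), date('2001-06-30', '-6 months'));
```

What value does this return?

date('2001-04-18', '+8 months') → 2001-12-18.
date('2001-06-30', '-6 months') → 2000-12-30.
Earlier of the two is 2000-12-30.

2000-12-30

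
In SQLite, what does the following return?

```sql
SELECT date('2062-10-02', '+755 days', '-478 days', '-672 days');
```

Applying '+755 days' to 2062-10-02: counting 755 days forward gives 2064-10-26.
Applying '-478 days' to 2064-10-26: counting 478 days back gives 2063-07-06.
Applying '-672 days' to 2063-07-06: counting 672 days back gives 2061-09-02.

2061-09-02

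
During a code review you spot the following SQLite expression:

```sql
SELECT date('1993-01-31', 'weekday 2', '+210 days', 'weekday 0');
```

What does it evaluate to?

`weekday 2` advances to the next Tuesday; 1993-01-31 is a Sunday, so it moves forward to 1993-02-02.
Applying '+210 days' to 1993-02-02: counting 210 days forward gives 1993-08-31.
`weekday 0` advances to the next Sunday; 1993-08-31 is a Tuesday, so it moves forward to 1993-09-05.

1993-09-05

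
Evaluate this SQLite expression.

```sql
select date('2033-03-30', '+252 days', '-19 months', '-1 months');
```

2032-04-07

Applying '+252 days' to 2033-03-30: counting 252 days forward gives 2033-12-07.
Adding -19 months to 2033-12-07 gives 2032-05-07.
Adding -1 month to 2032-05-07 gives 2032-04-07.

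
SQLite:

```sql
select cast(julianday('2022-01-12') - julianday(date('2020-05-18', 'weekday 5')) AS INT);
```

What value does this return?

`weekday 5` advances to the next Friday; 2020-05-18 is a Monday, so it moves forward to 2020-05-22.
9 days remain in May 2020 after the 22nd (31 − 22).
Full months from June 2020 through December 2021 contribute their day counts.
Then 12 days into January 2022.
Total: 9 + 30 + 31 + 31 + 30 + 31 + 30 + 31 + 31 + 28 + 31 + 30 + 31 + 30 + 31 + 31 + 30 + 31 + 30 + 31 + 12 = 600.

600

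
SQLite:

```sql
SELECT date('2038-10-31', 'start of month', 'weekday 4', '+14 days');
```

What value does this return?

`start of month` rewinds 2038-10-31 to 2038-10-01.
`weekday 4` advances to the next Thursday; 2038-10-01 is a Friday, so it moves forward to 2038-10-07.
Advancing 14 more days within October lands on 2038-10-21.

2038-10-21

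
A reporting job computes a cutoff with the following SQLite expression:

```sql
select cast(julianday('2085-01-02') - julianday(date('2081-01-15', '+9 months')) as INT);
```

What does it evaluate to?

1175

Adding +9 months to 2081-01-15 gives 2081-10-15.
16 days remain in October 2081 after the 15th (31 − 15).
Full months from November 2081 through December 2084 contribute their day counts.
Then 2 days into January 2085.
Total: 16 + 30 + 31 + 31 + 28 + 31 + 30 + 31 + 30 + 31 + 31 + 30 + 31 + 30 + 31 + 31 + 28 + 31 + 30 + 31 + 30 + 31 + 31 + 30 + 31 + 30 + 31 + 31 + 29 + 31 + 30 + 31 + 30 + 31 + 31 + 30 + 31 + 30 + 31 + 2 = 1175.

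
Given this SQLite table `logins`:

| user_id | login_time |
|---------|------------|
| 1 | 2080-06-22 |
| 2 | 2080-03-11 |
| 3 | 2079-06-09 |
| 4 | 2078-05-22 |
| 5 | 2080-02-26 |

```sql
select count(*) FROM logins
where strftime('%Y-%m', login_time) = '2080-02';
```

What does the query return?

1

Rows with year-month 2080-02: 2080-02-26 → 1.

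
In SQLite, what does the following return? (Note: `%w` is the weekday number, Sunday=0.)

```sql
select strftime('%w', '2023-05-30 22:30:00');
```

2

2023-05-30 is a Tuesday; with Sunday=0 that is 2.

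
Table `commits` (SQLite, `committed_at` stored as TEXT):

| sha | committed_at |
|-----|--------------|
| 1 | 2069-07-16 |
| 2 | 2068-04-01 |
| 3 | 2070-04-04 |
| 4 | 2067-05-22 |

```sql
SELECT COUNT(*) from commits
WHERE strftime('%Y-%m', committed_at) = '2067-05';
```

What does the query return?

Rows with year-month 2067-05: 2067-05-22 → 1.

1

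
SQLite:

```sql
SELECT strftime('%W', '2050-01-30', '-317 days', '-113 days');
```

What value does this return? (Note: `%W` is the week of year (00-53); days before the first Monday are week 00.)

47

First apply '-317 days', '-113 days': 2050-01-30 → 2048-11-26.
2048-11-26 is a Thursday. SQLite's %W counts Mondays since the year started; the result is 47.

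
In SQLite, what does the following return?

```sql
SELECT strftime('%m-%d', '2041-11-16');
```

`%m-%d` extracts the month-day: 11-16.

11-16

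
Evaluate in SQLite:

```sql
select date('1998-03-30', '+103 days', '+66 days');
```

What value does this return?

1998-09-15

Applying '+103 days' to 1998-03-30: counting 103 days forward gives 1998-07-11.
Applying '+66 days' to 1998-07-11: counting 66 days forward gives 1998-09-15.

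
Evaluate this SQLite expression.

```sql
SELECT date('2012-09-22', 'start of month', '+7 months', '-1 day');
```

2013-03-31

`start of month` rewinds 2012-09-22 to 2012-09-01.
Adding +7 months to 2012-09-01 gives 2013-04-01.
Going back 1 day from 2013-04-01 reaches 2013-03-31 (last day of March, 31 days).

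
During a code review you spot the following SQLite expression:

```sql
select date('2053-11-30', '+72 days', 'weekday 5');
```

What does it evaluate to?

2054-02-13

Applying '+72 days' to 2053-11-30: counting 72 days forward gives 2054-02-10.
`weekday 5` advances to the next Friday; 2054-02-10 is a Tuesday, so it moves forward to 2054-02-13.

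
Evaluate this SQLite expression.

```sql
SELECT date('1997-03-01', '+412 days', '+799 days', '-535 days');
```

1999-01-06

Applying '+412 days' to 1997-03-01: counting 412 days forward gives 1998-04-17.
Applying '+799 days' to 1998-04-17: counting 799 days forward gives 2000-06-24.
Applying '-535 days' to 2000-06-24: counting 535 days back gives 1999-01-06.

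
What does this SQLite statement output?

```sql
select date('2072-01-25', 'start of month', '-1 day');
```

2071-12-31

`start of month` rewinds 2072-01-25 to 2072-01-01.
Going back 1 day from 2072-01-01 reaches 2071-12-31 (last day of December, 31 days).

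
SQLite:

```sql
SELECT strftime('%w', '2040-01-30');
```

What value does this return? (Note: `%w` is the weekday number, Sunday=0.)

2040-01-30 is a Monday; with Sunday=0 that is 1.

1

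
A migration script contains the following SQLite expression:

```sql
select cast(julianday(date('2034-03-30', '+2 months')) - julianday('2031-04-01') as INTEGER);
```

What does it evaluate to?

1155

Adding +2 months to 2034-03-30 gives 2034-05-30.
29 days remain in April 2031 after the 1st (30 − 1).
Full months from May 2031 through April 2034 contribute their day counts.
Then 30 days into May 2034.
Total: 29 + 31 + 30 + 31 + 31 + 30 + 31 + 30 + 31 + 31 + 29 + 31 + 30 + 31 + 30 + 31 + 31 + 30 + 31 + 30 + 31 + 31 + 28 + 31 + 30 + 31 + 30 + 31 + 31 + 30 + 31 + 30 + 31 + 31 + 28 + 31 + 30 + 30 = 1155.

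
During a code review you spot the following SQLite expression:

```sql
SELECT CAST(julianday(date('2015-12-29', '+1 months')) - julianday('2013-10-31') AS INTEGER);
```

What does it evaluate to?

Adding +1 month to 2015-12-29 gives 2016-01-29.
0 days remain in October 2013 after the 31st (31 − 31).
Full months from November 2013 through December 2015 contribute their day counts.
Then 29 days into January 2016.
Total: 0 + 30 + 31 + 31 + 28 + 31 + 30 + 31 + 30 + 31 + 31 + 30 + 31 + 30 + 31 + 31 + 28 + 31 + 30 + 31 + 30 + 31 + 31 + 30 + 31 + 30 + 31 + 29 = 820.

820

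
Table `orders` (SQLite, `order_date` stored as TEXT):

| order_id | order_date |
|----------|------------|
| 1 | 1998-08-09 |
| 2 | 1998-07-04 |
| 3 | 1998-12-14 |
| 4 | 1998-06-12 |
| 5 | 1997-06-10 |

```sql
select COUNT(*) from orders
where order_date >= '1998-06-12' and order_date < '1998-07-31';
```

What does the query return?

2

Rows in [1998-06-12, 1998-07-31): 1998-07-04, 1998-06-12 → 2 rows.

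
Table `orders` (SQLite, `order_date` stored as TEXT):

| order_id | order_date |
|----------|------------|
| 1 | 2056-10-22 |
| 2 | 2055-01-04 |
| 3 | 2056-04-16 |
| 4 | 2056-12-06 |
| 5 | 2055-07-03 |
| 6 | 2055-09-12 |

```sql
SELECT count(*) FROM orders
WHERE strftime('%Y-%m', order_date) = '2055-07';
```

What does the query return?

1

Rows with year-month 2055-07: 2055-07-03 → 1.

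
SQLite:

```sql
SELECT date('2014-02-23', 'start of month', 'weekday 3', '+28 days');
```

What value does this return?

2014-03-05

`start of month` rewinds 2014-02-23 to 2014-02-01.
`weekday 3` advances to the next Wednesday; 2014-02-01 is a Saturday, so it moves forward to 2014-02-05.
February 2014 has 28 days; 23 remain after the 5th, so 24 days reach 2014-03-01.
Advancing 4 more days within March lands on 2014-03-05.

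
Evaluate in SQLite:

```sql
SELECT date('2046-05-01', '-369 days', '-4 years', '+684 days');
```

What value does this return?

Applying '-369 days' to 2046-05-01: counting 369 days back gives 2045-04-27.
Adding -4 years to 2045-04-27 gives 2041-04-27.
Applying '+684 days' to 2041-04-27: counting 684 days forward gives 2043-03-12.

2043-03-12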